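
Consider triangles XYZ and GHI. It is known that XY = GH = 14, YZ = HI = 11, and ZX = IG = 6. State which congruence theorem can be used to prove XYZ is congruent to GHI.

Consider the given information: XY = GH = 14, YZ = HI = 11, and ZX = IG = 6
This is not SAS or AAS: SAS requires two sides and the included angle between them. AAS requires two angles and a non-included side.
The correct criterion is SSS. All three pairs of corresponding sides are equal (Side-Side-Side).

SSS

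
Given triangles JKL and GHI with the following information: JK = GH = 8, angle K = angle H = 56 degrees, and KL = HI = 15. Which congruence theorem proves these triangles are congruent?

The given information provides:
JK = GH = 8, angle K = angle H = 56 degrees, and KL = HI = 15
This matches the SAS congruence theorem.
Two pairs of corresponding sides and the included angle are equal (Side-Angle-Side).

SAS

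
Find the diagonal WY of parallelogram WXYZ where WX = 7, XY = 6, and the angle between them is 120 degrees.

The diagonal of a parallelogram can be found by treating two adjacent sides and the diagonal as a triangle.
Applying the law of cosines with sides 7, 6 and included angle 120°:
d^2 = 49 + 36 - 84*cos(120°) = 127
d = sqrt(127)

sqrt(127)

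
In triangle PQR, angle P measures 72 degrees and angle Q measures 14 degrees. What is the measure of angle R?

By the triangle angle sum property, the three interior angles of any triangle add up to 180°.
We know angle P = 72° and angle Q = 14°, so their sum is 86°.
Therefore angle R = 180° - 86° = 94°.

94 degrees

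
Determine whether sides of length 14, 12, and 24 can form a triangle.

Yes.
The triangle inequality requires that the sum of any two sides exceeds the third.
Here 12 + 14 = 26 > 24, so the condition is met.

Yes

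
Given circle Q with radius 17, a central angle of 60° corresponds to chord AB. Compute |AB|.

Drop a perpendicular from the center to the chord, bisecting both the chord and the central angle.
Each half-chord = r sin(θ/2) = 17 sin(30°).
The full chord = 2 × 17 × sin(30°) = 17.

17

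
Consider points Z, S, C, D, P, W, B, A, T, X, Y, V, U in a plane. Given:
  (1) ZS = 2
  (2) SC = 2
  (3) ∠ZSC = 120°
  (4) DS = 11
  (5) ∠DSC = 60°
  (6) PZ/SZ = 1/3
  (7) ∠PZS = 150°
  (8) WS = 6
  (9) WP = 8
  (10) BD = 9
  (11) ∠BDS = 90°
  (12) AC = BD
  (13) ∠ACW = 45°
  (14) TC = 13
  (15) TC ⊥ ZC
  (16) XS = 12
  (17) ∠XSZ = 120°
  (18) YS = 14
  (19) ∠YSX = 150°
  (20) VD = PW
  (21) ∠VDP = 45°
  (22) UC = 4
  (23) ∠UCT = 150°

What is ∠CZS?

Step 1: By the law of cosines on triangle ZSC: ZC² = 2² + 2² − 2·2·2·cos(120°) = 12, so ZC = 2·√3.
Step 2: By the inverse law of cosines on triangle CZS: cos(∠CZS) = ((2·√3)² + 2² − 2²) / (2·2·√3·2) = 12/13.86 = 0.866, so ∠CZS = 30°.

Therefore, the measure of angle ∠CZS = 30°.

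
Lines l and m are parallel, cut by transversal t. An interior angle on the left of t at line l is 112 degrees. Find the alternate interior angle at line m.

Alternate interior angles are equal: 112 degrees.

112 degrees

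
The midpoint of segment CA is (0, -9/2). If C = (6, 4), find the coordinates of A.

Using the midpoint formula: M = ((x1 + x2)/2, (y1 + y2)/2)
We know M = (0, -9/2) and C = (6, 4)
For x: 0 = (6 + x2)/2, so x2 = 2*0 - 6 = -6
For y: -9/2 = (4 + y2)/2, so y2 = 2*-9/2 - 4 = -13
A = (-6, -13)

(-6, -13)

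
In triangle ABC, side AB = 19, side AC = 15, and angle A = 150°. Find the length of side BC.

By the law of cosines: BC^2 = AB^2 + AC^2 - 2*AB*AC*cos(A)
BC^2 = 19^2 + 15^2 - 2*19*15*cos(150°)
BC^2 = 361 + 225 - 570*(-sqrt(3)/2)
BC^2 = 285*sqrt(3) + 586
BC = sqrt(285*sqrt(3) + 586)

sqrt(285*sqrt(3) + 586)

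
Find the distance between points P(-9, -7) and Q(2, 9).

The horizontal distance is |2 - -9| = 11 and the vertical distance is |9 - -7| = 16.
By the Pythagorean theorem, d = sqrt(11^2 + 16^2) = sqrt(377).

sqrt(377)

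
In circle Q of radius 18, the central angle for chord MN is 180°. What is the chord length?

Chord = 2(18) sin(90°) = 36

36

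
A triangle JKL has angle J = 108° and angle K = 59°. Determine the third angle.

The interior angles sum to 180°: angle L = 180 - 108 - 59 = 13°.
The triangle is obtuse (angles 108°, 59°, 13°).

13 degrees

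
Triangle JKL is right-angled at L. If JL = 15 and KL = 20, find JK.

JK = sqrt(15^2 + 20^2) = sqrt(625) = 25

25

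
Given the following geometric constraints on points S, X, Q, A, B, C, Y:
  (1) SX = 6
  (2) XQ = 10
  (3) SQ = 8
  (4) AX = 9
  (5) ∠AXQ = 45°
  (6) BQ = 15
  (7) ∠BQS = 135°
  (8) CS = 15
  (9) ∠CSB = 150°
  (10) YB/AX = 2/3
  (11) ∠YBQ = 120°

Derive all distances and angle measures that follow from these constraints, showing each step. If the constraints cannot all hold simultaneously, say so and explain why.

The constraints are consistent.

From the given relations:
  YB = 2/3·AX = 2/3·9 = 6

Step 1: From SQ = 8, QB = 15, and ∠SQB = 135°, by the law of cosines:
  SB² = SQ² + QB² - 2·SQ·QB·cos(135°) = 64 + 225 + 169.7 = 458.7
  SB ≈ 21.42

Step 2: From QX = 10, XA = 9, and ∠QXA = 45°, by the law of cosines:
  QA² = QX² + XA² - 2·QX·XA·cos(45°) = 100 + 81 - 127.3 = 53.72
  QA ≈ 7.33

Step 3: From QB = 15, BY = 6, and ∠QBY = 120°, by the law of cosines:
  QY² = QB² + BY² - 2·QB·BY·cos(120°) = 225 + 36 + 90 = 351
  QY = 3·√39

Step 4: From SQ = 8, SX = 6, QX = 10, by the inverse law of cosines:
  cos(∠QSX) = (SQ² + SX² - QX²) / (2·SQ·SX)
  ∠QSX = 90°

Step 5: From XQ = 10, XS = 6, QS = 8, by the inverse law of cosines:
  cos(∠QXS) = (XQ² + XS² - QS²) / (2·XQ·XS)
  ∠QXS = 53.13°

Step 6: From QS = 8, QX = 10, SX = 6, by the inverse law of cosines:
  cos(∠SQX) = (QS² + QX² - SX²) / (2·QS·QX)
  ∠SQX = 36.87°

Step 7: From BS = 21.42, SC = 15, and ∠BSC = 150°, by the law of cosines:
  BC² = BS² + SC² - 2·BS·SC·cos(150°) = 458.7 + 225 + 556.4 = 1240
  BC ≈ 35.22

Step 8: From SB = 21.42, SQ = 8, BQ = 15, by the inverse law of cosines:
  cos(∠BSQ) = (SB² + SQ² - BQ²) / (2·SB·SQ)
  ∠BSQ = 29.69°

Step 9: From QA = 7.33, QX = 10, AX = 9, by the inverse law of cosines:
  cos(∠AQX) = (QA² + QX² - AX²) / (2·QA·QX)
  ∠AQX = 60.26°

Step 10: From QB = 15, QY = 3·√39, BY = 6, by the inverse law of cosines:
  cos(∠BQY) = (QB² + QY² - BY²) / (2·QB·QY)
  ∠BQY = 16.1°

Step 11: From AQ = 7.33, AX = 9, QX = 10, by the inverse law of cosines:
  cos(∠QAX) = (AQ² + AX² - QX²) / (2·AQ·AX)
  ∠QAX = 74.74°

Step 12: From BQ = 15, BS = 21.42, QS = 8, by the inverse law of cosines:
  cos(∠QBS) = (BQ² + BS² - QS²) / (2·BQ·BS)
  ∠QBS = 15.31°

Step 13: From YB = 6, YQ = 3·√39, BQ = 15, by the inverse law of cosines:
  cos(∠BYQ) = (YB² + YQ² - BQ²) / (2·YB·YQ)
  ∠BYQ = 43.9°

Step 14: From BC = 35.22, BS = 21.42, CS = 15, by the inverse law of cosines:
  cos(∠CBS) = (BC² + BS² - CS²) / (2·BC·BS)
  ∠CBS = 12.3°

Step 15: From CB = 35.22, CS = 15, BS = 21.42, by the inverse law of cosines:
  cos(∠BCS) = (CB² + CS² - BS²) / (2·CB·CS)
  ∠BCS = 17.7°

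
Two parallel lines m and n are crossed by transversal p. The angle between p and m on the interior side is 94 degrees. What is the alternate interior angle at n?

Alternate interior angles lie on opposite sides of the transversal, between the parallel lines.
By the alternate interior angle theorem, they are equal: 94 degrees.

94 degrees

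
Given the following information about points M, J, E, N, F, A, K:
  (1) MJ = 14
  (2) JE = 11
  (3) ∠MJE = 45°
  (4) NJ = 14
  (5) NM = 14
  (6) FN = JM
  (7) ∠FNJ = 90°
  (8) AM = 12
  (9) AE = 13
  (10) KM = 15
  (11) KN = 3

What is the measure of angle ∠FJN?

From the given relations: FN = JM = 14.
Step 1: By the law of cosines on triangle JNF: JF² = 14² + 14² − 2·14·14·cos(90°) = 392, so JF = 14·√2.
Step 2: By the inverse law of cosines on triangle FJN: cos(∠FJN) = ((14·√2)² + 14² − 14²) / (2·14·√2·14) = 392/554.37 = 0.7071, so ∠FJN = 45°.

Therefore, the measure of angle ∠FJN = 45°.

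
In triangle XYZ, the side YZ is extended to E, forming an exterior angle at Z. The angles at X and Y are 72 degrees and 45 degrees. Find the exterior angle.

By the exterior angle theorem, an exterior angle of a triangle equals the sum of the two remote interior angles.
Exterior angle = angle X + angle Y
Exterior angle = 72 + 45 = 117 degrees

117 degrees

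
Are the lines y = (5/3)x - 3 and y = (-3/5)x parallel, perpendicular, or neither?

Slope of line 1: m1 = 5/3
Slope of line 2: m2 = -3/5
Two lines are perpendicular when the product of their slopes is -1 (negative reciprocals).
m1 * m2 = (5/3) * (-3/5) = -1, confirming perpendicularity.

Perpendicular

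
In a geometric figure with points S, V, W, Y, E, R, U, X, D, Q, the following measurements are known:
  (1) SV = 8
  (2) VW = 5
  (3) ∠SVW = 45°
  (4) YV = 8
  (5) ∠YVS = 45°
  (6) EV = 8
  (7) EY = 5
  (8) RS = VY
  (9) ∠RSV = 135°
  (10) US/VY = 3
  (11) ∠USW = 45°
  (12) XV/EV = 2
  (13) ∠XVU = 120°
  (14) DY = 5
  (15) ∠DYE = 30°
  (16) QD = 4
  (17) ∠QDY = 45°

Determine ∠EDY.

Step 1: By the law of cosines on triangle DYE: DE² = 5² + 5² − 2·5·5·cos(30°) = 6.7, so DE ≈ 2.59.
Step 2: By the inverse law of cosines on triangle EDY: cos(∠EDY) = (2.59² + 5² − 5²) / (2·2.59·5) = 6.7/25.88 = 0.2588, so ∠EDY = 75°.

Therefore, the measure of angle ∠EDY = 75°.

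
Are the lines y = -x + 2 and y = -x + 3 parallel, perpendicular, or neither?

Slope of line 1: m1 = -1
Slope of line 2: m2 = -1
Two lines are parallel if and only if they have equal slopes (or both are vertical).
Here m1 = m2 = -1, confirming the lines are parallel.

Parallel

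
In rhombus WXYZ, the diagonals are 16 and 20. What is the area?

Area of a rhombus = (d1 * d2) / 2
Area = (16 * 20) / 2
Area = 320 / 2
Area = 160

160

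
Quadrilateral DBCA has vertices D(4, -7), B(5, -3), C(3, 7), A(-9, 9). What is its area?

Using the Shoelace formula for a quadrilateral (vertices in order):
Area = (1/2)|sum of (x_i * y_(i+1) - x_(i+1) * y_i)|
Terms: (4*-3 - 5*-7) = 23, (5*7 - 3*-3) = 44, (3*9 - -9*7) = 90, (-9*-7 - 4*9) = 27
Sum = 184
Area = (1/2)(184) = 92

92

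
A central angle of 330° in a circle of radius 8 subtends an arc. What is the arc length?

Arc length = 2πr × θ/360
= 2π × 8 × 11/12
= 44*pi/3

44*pi/3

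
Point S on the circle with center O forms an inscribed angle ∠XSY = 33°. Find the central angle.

The inscribed angle theorem states that a central angle is always twice any inscribed angle that subtends the same arc.
Since the inscribed angle is 33°, the central angle = 2 × 33° = 66°.

66°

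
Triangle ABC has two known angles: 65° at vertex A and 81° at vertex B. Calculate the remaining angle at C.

By the triangle angle sum property, the three interior angles of any triangle add up to 180°.
We know angle A = 65° and angle B = 81°, so their sum is 146°.
Therefore angle C = 180° - 146° = 34°.

34 degrees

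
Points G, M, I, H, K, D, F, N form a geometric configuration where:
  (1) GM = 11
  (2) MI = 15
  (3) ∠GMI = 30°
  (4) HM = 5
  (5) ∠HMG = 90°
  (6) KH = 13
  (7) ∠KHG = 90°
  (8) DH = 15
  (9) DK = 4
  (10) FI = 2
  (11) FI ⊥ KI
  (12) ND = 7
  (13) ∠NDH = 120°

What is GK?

Step 1: By the law of cosines on triangle GMH: GH² = 11² + 5² − 2·11·5·cos(90°) = 146, so GH = √146.
Step 2: By the law of cosines on triangle GHK: GK² = √146² + 13² − 2·√146·13·cos(90°) = 315, so GK = 3·√35.

Therefore, the length of GK = 3·√35.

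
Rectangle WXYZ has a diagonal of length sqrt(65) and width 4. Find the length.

The diagonal of a rectangle forms a right triangle with the two sides.
Rearranging the Pythagorean theorem: missing side = sqrt(d^2 - known^2).
= sqrt(65 - 16) = sqrt(49) = 7.

7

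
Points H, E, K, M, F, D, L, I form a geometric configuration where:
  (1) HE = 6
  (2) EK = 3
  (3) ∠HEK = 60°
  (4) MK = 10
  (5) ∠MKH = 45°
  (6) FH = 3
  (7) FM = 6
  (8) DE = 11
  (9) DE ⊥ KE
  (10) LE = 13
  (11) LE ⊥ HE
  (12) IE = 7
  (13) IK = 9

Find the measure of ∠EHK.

Step 1: By the law of cosines on triangle HEK: HK² = 6² + 3² − 2·6·3·cos(60°) = 27, so HK = 3·√3.
Step 2: By the inverse law of cosines on triangle EHK: cos(∠EHK) = (6² + (3·√3)² − 3²) / (2·6·3·√3) = 54/62.35 = 0.866, so ∠EHK = 30°.

Therefore, the measure of angle ∠EHK = 30°.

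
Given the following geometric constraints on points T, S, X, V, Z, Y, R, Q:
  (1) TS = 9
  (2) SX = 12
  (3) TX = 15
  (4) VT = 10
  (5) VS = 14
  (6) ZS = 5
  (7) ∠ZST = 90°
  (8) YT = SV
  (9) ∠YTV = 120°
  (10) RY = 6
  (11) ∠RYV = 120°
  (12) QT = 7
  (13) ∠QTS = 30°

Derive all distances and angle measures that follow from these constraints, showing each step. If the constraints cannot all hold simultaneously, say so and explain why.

The constraints are consistent.

From the given relations:
  YT = SV = 14

Step 1: From TS = 9, SZ = 5, and ∠TSZ = 90°, by the law of cosines:
  TZ² = TS² + SZ² - 2·TS·SZ·cos(90°) = 81 + 25 - 0 = 106
  TZ = √106

Step 2: From ST = 9, TQ = 7, and ∠STQ = 30°, by the law of cosines:
  SQ² = ST² + TQ² - 2·ST·TQ·cos(30°) = 81 + 49 - 109.1 = 20.88
  SQ ≈ 4.57

Step 3: From VT = 10, TY = 14, and ∠VTY = 120°, by the law of cosines:
  VY² = VT² + TY² - 2·VT·TY·cos(120°) = 100 + 196 + 140 = 436
  VY = 2·√109

Step 4: From TS = 9, TV = 10, SV = 14, by the inverse law of cosines:
  cos(∠STV) = (TS² + TV² - SV²) / (2·TS·TV)
  ∠STV = 94.78°

Step 5: From TS = 9, TX = 15, SX = 12, by the inverse law of cosines:
  cos(∠STX) = (TS² + TX² - SX²) / (2·TS·TX)
  ∠STX = 53.13°

Step 6: From ST = 9, SV = 14, TV = 10, by the inverse law of cosines:
  cos(∠TSV) = (ST² + SV² - TV²) / (2·ST·SV)
  ∠TSV = 45.38°

Step 7: From ST = 9, SX = 12, TX = 15, by the inverse law of cosines:
  cos(∠TSX) = (ST² + SX² - TX²) / (2·ST·SX)
  ∠TSX = 90°

Step 8: From XS = 12, XT = 15, ST = 9, by the inverse law of cosines:
  cos(∠SXT) = (XS² + XT² - ST²) / (2·XS·XT)
  ∠SXT = 36.87°

Step 9: From VS = 14, VT = 10, ST = 9, by the inverse law of cosines:
  cos(∠SVT) = (VS² + VT² - ST²) / (2·VS·VT)
  ∠SVT = 39.84°

Step 10: From VY = 2·√109, YR = 6, and ∠VYR = 120°, by the law of cosines:
  VR² = VY² + YR² - 2·VY·YR·cos(120°) = 436 + 36 + 125.3 = 597.3
  VR ≈ 24.44

Step 11: From TS = 9, TZ = √106, SZ = 5, by the inverse law of cosines:
  cos(∠STZ) = (TS² + TZ² - SZ²) / (2·TS·TZ)
  ∠STZ = 29.05°

Step 12: From SQ = 4.57, ST = 9, QT = 7, by the inverse law of cosines:
  cos(∠QST) = (SQ² + ST² - QT²) / (2·SQ·ST)
  ∠QST = 49.99°

Step 13: From VT = 10, VY = 2·√109, TY = 14, by the inverse law of cosines:
  cos(∠TVY) = (VT² + VY² - TY²) / (2·VT·VY)
  ∠TVY = 35.5°

Step 14: From ZS = 5, ZT = √106, ST = 9, by the inverse law of cosines:
  cos(∠SZT) = (ZS² + ZT² - ST²) / (2·ZS·ZT)
  ∠SZT = 60.95°

Step 15: From YT = 14, YV = 2·√109, TV = 10, by the inverse law of cosines:
  cos(∠TYV) = (YT² + YV² - TV²) / (2·YT·YV)
  ∠TYV = 24.5°

Step 16: From QS = 4.57, QT = 7, ST = 9, by the inverse law of cosines:
  cos(∠SQT) = (QS² + QT² - ST²) / (2·QS·QT)
  ∠SQT = 100.01°

Step 17: From VR = 24.44, VY = 2·√109, RY = 6, by the inverse law of cosines:
  cos(∠RVY) = (VR² + VY² - RY²) / (2·VR·VY)
  ∠RVY = 12.28°

Step 18: From RV = 24.44, RY = 6, VY = 2·√109, by the inverse law of cosines:
  cos(∠VRY) = (RV² + RY² - VY²) / (2·RV·RY)
  ∠VRY = 47.72°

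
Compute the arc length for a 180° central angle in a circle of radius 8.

The full circumference is 2πr = 2π(8) = 16*pi.
The arc spans 180° out of 360°, which is a fraction of 1/2.
Arc length = 16*pi × 1/2 = 8*pi.

8*pi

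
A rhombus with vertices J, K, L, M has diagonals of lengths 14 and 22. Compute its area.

The diagonals of a rhombus divide it into four right triangles.
Each triangle has legs 14/ 2 = 7 and 22/2 = 11, so each has area (1/2)*7*11 = 77/2.
Four such triangles give total area = (d1 * d2) / 2 = 154.

154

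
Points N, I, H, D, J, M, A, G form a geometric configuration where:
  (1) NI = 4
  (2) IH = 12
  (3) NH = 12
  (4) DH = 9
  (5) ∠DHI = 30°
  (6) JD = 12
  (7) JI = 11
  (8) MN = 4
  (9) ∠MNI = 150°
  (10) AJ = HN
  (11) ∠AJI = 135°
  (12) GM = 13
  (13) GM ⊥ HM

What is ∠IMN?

Step 1: By the law of cosines on triangle MNI: MI² = 4² + 4² − 2·4·4·cos(150°) = 59.71, so MI ≈ 7.73.
Step 2: By the inverse law of cosines on triangle IMN: cos(∠IMN) = (7.73² + 4² − 4²) / (2·7.73·4) = 59.71/61.82 = 0.9659, so ∠IMN = 15°.

Therefore, the measure of angle ∠IMN = 15°.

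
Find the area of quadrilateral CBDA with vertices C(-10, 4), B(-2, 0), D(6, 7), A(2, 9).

The Shoelace formula works by pairing each vertex with the next (cycling back to the first).
For each pair, compute x_i*y_(i+1) - x_(i+1)*y_i:
  (-10*0 - -2*4) = 8
  (-2*7 - 6*0) = -14
  (6*9 - 2*7) = 40
  (2*4 - -10*9) = 98
Taking half the absolute value of the total: Area = (1/2)(132) = 66.

66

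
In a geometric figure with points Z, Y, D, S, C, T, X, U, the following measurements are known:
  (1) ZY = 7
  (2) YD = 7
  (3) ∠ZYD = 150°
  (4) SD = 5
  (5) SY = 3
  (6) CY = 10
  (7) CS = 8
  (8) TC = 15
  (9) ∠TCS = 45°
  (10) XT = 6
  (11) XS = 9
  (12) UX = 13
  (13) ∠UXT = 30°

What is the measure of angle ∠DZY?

Step 1: By the law of cosines on triangle ZYD: ZD² = 7² + 7² − 2·7·7·cos(150°) = 182.87, so ZD ≈ 13.52.
Step 2: By the inverse law of cosines on triangle DZY: cos(∠DZY) = (13.52² + 7² − 7²) / (2·13.52·7) = 182.87/189.32 = 0.9659, so ∠DZY = 15°.

Therefore, the measure of angle ∠DZY = 15°.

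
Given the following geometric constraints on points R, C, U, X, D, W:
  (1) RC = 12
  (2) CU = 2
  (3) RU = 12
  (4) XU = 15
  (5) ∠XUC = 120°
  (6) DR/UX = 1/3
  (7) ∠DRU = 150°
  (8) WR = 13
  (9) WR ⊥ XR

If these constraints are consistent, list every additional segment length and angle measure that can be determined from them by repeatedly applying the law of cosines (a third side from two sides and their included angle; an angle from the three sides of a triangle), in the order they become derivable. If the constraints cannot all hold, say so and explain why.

The constraints are consistent. Derivable facts, in order:
After 1 step:
- CX ≈ 16.09
- UD ≈ 16.52
- ∠CRU = 9.56°
- ∠CUR = 85.22°
- ∠RCU = 85.22°
After 2 steps:
- ∠CXU = 6.18°
- ∠DUR = 8.7°
- ∠RDU = 21.3°
- ∠UCX = 53.82°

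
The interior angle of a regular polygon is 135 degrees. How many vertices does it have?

Each interior angle of a regular n-gon is (n - 2) * 180 / n.
Setting this equal to 135:
(n - 2) * 180 / n = 135
Each exterior angle = 180 - 135 = 45 degrees.
Since exterior angles sum to 360: n = 360 / 45 = 8.

8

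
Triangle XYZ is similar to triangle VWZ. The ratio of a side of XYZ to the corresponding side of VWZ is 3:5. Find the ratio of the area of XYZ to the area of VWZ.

Area ratio = (side ratio)^2 = (3/5)^2 = 9:25.

9:25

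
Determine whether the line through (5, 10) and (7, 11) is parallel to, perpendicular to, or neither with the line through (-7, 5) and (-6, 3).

Slope of line 1: m1 = (11 - 10)/(7 - 5) = 1/2 = 1/2
Slope of line 2: m2 = (3 - 5)/(-6 - -7) = -2/1 = -2
m1 * m2 = (1/2) * (-2) = -1 = -1, so the lines are perpendicular.

Perpendicular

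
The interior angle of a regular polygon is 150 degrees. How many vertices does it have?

Each interior angle of a regular n-gon is (n - 2) * 180 / n.
Setting this equal to 150:
(n - 2) * 180 / n = 150
Each exterior angle = 180 - 150 = 30 degrees.
Since exterior angles sum to 360: n = 360 / 30 = 12.

12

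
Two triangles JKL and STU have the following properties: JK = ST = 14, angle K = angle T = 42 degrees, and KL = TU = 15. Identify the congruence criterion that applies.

The given information matches SAS: Two pairs of corresponding sides and the included angle are equal (Side-Angle-Side).

SAS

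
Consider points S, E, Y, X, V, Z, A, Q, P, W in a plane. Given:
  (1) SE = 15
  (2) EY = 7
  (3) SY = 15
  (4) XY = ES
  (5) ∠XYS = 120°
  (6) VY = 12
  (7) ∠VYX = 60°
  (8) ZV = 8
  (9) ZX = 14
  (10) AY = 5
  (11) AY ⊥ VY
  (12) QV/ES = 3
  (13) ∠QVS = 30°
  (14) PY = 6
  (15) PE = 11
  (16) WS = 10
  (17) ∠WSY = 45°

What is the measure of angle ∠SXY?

From the given relations: XY = ES = 15.
Step 1: By the law of cosines on triangle XYS: XS² = 15² + 15² − 2·15·15·cos(120°) = 675, so XS = 15·√3.
Step 2: By the inverse law of cosines on triangle SXY: cos(∠SXY) = ((15·√3)² + 15² − 15²) / (2·15·√3·15) = 675/779.42 = 0.866, so ∠SXY = 30°.

Therefore, the measure of angle ∠SXY = 30°.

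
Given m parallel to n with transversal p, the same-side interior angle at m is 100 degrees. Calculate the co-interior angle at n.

Co-interior (same-side interior) angles are between the parallel lines on the same side of the transversal.
Unlike corresponding or alternate interior angles, they are supplementary rather than equal.
So the angle = 180 - 100 = 80 degrees.

80 degrees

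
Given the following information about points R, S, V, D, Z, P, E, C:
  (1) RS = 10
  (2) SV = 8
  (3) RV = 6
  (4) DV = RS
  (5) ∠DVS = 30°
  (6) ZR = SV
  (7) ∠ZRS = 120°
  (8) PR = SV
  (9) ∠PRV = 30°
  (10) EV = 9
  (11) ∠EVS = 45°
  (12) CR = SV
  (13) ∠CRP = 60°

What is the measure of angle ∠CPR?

From the given relations: PR = SV = 8; CR = SV = 8.
Step 1: By the law of cosines on triangle PRC: PC² = 8² + 8² − 2·8·8·cos(60°) = 64, so PC = 8.
Step 2: By the inverse law of cosines on triangle CPR: cos(∠CPR) = (8² + 8² − 8²) / (2·8·8) = 64/128 = 0.5, so ∠CPR = 60°.

Therefore, the measure of angle ∠CPR = 60°.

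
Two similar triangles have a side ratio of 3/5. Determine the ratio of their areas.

Area scales with the square of linear dimensions. If every length is multiplied by 3/5, then the area is multiplied by (3/5)^2 = 9/25.
The area ratio is 9:25.

9:25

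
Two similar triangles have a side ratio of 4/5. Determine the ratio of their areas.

Area ratio = (side ratio)^2 = (4/5)^2 = 16:25.

16:25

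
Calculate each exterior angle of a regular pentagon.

Each exterior angle of a regular n-gon is 360 / n.
For n = 5: 360 / 5 = 72 degrees.

72 degrees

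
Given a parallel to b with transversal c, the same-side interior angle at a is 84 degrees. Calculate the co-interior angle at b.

Co-interior angles sum to 180: 180 - 84 = 96 degrees.

96 degrees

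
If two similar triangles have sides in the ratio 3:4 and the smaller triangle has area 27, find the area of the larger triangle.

The ratio of areas of similar triangles = (side ratio)^2.
Side ratio = 3:4, so area ratio = 9:16.
Area of the larger triangle / Area of the smaller triangle = 16/9
Area of the larger triangle = 27 * 16/9 = 48

48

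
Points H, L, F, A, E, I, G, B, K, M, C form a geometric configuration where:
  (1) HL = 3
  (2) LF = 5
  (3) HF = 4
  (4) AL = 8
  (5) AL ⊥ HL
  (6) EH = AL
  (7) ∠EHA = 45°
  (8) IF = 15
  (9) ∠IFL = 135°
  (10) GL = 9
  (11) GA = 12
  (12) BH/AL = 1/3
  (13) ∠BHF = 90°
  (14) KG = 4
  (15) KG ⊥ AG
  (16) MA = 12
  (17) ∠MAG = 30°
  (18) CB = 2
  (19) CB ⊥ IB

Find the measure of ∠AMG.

Step 1: By the law of cosines on triangle MAG: MG² = 12² + 12² − 2·12·12·cos(30°) = 38.58, so MG ≈ 6.21.
Step 2: By the inverse law of cosines on triangle AMG: cos(∠AMG) = (12² + 6.21² − 12²) / (2·12·6.21) = 38.58/149.08 = 0.2588, so ∠AMG = 75°.

Therefore, the measure of angle ∠AMG = 75°.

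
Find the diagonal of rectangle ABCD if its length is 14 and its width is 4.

d = sqrt(14^2 + 4^2) = sqrt(212) = 2*sqrt(53)

2*sqrt(53)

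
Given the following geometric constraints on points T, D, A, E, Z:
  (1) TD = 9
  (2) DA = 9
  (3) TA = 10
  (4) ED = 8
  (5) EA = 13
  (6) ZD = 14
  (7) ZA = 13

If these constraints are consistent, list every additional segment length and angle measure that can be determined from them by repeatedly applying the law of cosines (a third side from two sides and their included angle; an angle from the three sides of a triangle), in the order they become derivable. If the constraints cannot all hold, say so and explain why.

The constraints are consistent. Derivable facts, in order:
After 1 step:
- ∠ADE = 99.59°
- ∠ADT = 67.5°
- ∠ADZ = 64.62°
- ∠AED = 43.05°
- ∠ATD = 56.25°
- ∠AZD = 38.72°
- ∠DAE = 37.36°
- ∠DAT = 56.25°
- ∠DAZ = 76.66°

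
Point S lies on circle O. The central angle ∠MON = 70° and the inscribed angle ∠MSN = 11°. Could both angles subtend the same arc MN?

By the inscribed angle theorem, the inscribed angle for a central angle of 70° should be 70° / 2 = 35°.
The given inscribed angle is 11°, which does not equal 35°.
Therefore, no, they do not correspond to the same arc.

No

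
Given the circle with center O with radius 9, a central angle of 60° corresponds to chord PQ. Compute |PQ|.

Chord = 2(9) sin(30°) = 9

9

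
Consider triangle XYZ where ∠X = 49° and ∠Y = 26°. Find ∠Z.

By the triangle angle sum property, the three interior angles of any triangle add up to 180°.
We know angle X = 49° and angle Y = 26°, so their sum is 75°.
Therefore angle Z = 180° - 75° = 105°.

105 degrees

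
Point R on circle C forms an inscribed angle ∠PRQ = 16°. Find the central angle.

By the inscribed angle theorem, the central angle is twice the inscribed angle.
Central angle = 2 × 16° = 32°

32°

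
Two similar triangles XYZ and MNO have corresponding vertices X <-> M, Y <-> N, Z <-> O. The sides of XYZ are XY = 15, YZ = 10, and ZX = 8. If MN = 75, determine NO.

k = 75/15 = 5. NO = 5 * 10 = 50.

50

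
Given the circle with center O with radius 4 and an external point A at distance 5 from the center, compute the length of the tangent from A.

tangent = √(d² - r²) = √(5² - 4²) = √(25 - 16) = √9 = 3

3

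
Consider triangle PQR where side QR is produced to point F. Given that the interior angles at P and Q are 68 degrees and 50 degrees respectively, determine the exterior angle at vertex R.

Exterior angle = 68 + 50 = 118 degrees (exterior angle theorem).

118 degrees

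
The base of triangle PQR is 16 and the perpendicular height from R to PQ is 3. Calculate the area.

Area = (1/2)(16)(3) = 24

24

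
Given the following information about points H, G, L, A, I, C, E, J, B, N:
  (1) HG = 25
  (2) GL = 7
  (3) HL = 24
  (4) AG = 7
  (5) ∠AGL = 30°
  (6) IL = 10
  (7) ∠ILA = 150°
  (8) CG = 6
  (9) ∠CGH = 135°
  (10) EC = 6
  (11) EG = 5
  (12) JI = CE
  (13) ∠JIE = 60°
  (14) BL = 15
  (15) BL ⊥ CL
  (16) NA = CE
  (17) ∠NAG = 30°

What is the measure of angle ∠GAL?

Step 1: By the law of cosines on triangle AGL: AL² = 7² + 7² − 2·7·7·cos(30°) = 13.13, so AL ≈ 3.62.
Step 2: By the inverse law of cosines on triangle GAL: cos(∠GAL) = (7² + 3.62² − 7²) / (2·7·3.62) = 13.13/50.73 = 0.2588, so ∠GAL = 75°.

Therefore, the measure of angle ∠GAL = 75°.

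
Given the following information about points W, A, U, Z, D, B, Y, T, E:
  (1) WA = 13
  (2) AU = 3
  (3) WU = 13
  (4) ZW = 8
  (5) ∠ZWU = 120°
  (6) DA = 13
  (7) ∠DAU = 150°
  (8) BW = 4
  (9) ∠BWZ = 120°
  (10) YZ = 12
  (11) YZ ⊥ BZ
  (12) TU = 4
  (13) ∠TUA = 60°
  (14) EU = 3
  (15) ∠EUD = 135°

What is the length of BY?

Step 1: By the law of cosines on triangle ZWB: ZB² = 8² + 4² − 2·8·4·cos(120°) = 112, so ZB = 4·√7.
Step 2: By the law of cosines on triangle BZY: BY² = (4·√7)² + 12² − 2·4·√7·12·cos(90°) = 256, so BY = 16.

Therefore, the length of BY = 16.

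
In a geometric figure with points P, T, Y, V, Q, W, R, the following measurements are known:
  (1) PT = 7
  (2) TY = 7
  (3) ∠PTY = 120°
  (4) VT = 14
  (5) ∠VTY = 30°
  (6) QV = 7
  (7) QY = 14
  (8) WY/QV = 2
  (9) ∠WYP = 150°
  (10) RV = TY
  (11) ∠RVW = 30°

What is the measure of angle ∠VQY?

Step 1: By the law of cosines on triangle VTY: VY² = 14² + 7² − 2·14·7·cos(30°) = 75.26, so VY ≈ 8.68.
Step 2: By the inverse law of cosines on triangle VQY: cos(∠VQY) = (7² + 14² − 8.68²) / (2·7·14) = 169.74/196 = 0.866, so ∠VQY = 30°.

Therefore, the measure of angle ∠VQY = 30°.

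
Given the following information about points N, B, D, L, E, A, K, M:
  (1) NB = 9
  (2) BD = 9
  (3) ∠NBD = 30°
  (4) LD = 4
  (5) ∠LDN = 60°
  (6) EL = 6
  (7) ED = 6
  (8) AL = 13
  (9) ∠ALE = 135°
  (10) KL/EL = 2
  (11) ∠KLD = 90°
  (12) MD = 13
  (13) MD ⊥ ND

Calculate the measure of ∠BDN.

Step 1: By the law of cosines on triangle DBN: DN² = 9² + 9² − 2·9·9·cos(30°) = 21.7, so DN ≈ 4.66.
Step 2: By the inverse law of cosines on triangle BDN: cos(∠BDN) = (9² + 4.66² − 9²) / (2·9·4.66) = 21.7/83.86 = 0.2588, so ∠BDN = 75°.

Therefore, the measure of angle ∠BDN = 75°.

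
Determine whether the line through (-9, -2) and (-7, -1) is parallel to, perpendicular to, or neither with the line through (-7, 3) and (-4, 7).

Slope of line 1: m1 = (-1 - -2)/(-7 - -9) = 1/2 = 1/2
Slope of line 2: m2 = (7 - 3)/(-4 - -7) = 4/3 = 4/3
m1 != m2 and m1*m2 = 2/3 != -1. Neither.

Neither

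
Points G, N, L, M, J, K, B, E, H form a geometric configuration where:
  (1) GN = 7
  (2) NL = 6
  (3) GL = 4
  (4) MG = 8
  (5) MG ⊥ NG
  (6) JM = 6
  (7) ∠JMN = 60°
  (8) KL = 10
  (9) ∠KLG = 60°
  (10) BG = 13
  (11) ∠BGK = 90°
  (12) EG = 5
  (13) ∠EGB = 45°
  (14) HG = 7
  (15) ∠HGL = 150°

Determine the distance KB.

Step 1: By the law of cosines on triangle GLK: GK² = 4² + 10² − 2·4·10·cos(60°) = 76, so GK = 2·√19.
Step 2: By the law of cosines on triangle KGB: KB² = (2·√19)² + 13² − 2·2·√19·13·cos(90°) = 245, so KB = 7·√5.

Therefore, the length of KB = 7·√5.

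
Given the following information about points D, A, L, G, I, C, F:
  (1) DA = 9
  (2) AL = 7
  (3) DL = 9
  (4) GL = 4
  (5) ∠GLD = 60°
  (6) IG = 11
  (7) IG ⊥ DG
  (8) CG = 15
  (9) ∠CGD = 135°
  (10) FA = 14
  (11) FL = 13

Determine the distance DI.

Step 1: By the law of cosines on triangle DLG: DG² = 9² + 4² − 2·9·4·cos(60°) = 61, so DG = √61.
Step 2: By the law of cosines on triangle DGI: DI² = √61² + 11² − 2·√61·11·cos(90°) = 182, so DI = √182.

Therefore, the length of DI = √182.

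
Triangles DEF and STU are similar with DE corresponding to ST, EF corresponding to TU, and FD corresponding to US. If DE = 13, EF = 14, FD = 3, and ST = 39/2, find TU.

Since the triangles are similar, the ratio of corresponding sides is constant.
Scale factor k = ST / DE = 39/2 / 13 = 3/2
TU = k * EF = 3/2 * 14 = 21

21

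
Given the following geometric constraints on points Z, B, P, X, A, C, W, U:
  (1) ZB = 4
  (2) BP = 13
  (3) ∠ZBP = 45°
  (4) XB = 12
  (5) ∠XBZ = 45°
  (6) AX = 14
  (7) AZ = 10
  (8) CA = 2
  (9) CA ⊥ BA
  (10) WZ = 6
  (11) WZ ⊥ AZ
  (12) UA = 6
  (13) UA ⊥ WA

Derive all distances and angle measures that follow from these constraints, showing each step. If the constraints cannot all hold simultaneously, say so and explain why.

The constraints are consistent.

Step 1: From ZB = 4, BP = 13, and ∠ZBP = 45°, by the law of cosines:
  ZP² = ZB² + BP² - 2·ZB·BP·cos(45°) = 16 + 169 - 73.54 = 111.5
  ZP ≈ 10.56

Step 2: From ZB = 4, BX = 12, and ∠ZBX = 45°, by the law of cosines:
  ZX² = ZB² + BX² - 2·ZB·BX·cos(45°) = 16 + 144 - 67.88 = 92.12
  ZX ≈ 9.6

Step 3: From AZ = 10, ZW = 6, and ∠AZW = 90°, by the law of cosines:
  AW² = AZ² + ZW² - 2·AZ·ZW·cos(90°) = 100 + 36 - 0 = 136
  AW = 2·√34

Step 4: From WA = 2·√34, AU = 6, and ∠WAU = 90°, by the law of cosines:
  WU² = WA² + AU² - 2·WA·AU·cos(90°) = 136 + 36 - 0 = 172
  WU = 2·√43

Step 5: From ZA = 10, ZX = 9.6, AX = 14, by the inverse law of cosines:
  cos(∠AZX) = (ZA² + ZX² - AX²) / (2·ZA·ZX)
  ∠AZX = 91.16°

Step 6: From ZB = 4, ZP = 10.56, BP = 13, by the inverse law of cosines:
  cos(∠BZP) = (ZB² + ZP² - BP²) / (2·ZB·ZP)
  ∠BZP = 119.46°

Step 7: From ZB = 4, ZX = 9.6, BX = 12, by the inverse law of cosines:
  cos(∠BZX) = (ZB² + ZX² - BX²) / (2·ZB·ZX)
  ∠BZX = 117.86°

Step 8: From PB = 13, PZ = 10.56, BZ = 4, by the inverse law of cosines:
  cos(∠BPZ) = (PB² + PZ² - BZ²) / (2·PB·PZ)
  ∠BPZ = 15.54°

Step 9: From XA = 14, XZ = 9.6, AZ = 10, by the inverse law of cosines:
  cos(∠AXZ) = (XA² + XZ² - AZ²) / (2·XA·XZ)
  ∠AXZ = 45.57°

Step 10: From XB = 12, XZ = 9.6, BZ = 4, by the inverse law of cosines:
  cos(∠BXZ) = (XB² + XZ² - BZ²) / (2·XB·XZ)
  ∠BXZ = 17.14°

Step 11: From AW = 2·√34, AZ = 10, WZ = 6, by the inverse law of cosines:
  cos(∠WAZ) = (AW² + AZ² - WZ²) / (2·AW·AZ)
  ∠WAZ = 30.96°

Step 12: From AX = 14, AZ = 10, XZ = 9.6, by the inverse law of cosines:
  cos(∠XAZ) = (AX² + AZ² - XZ²) / (2·AX·AZ)
  ∠XAZ = 43.27°

Step 13: From WA = 2·√34, WZ = 6, AZ = 10, by the inverse law of cosines:
  cos(∠AWZ) = (WA² + WZ² - AZ²) / (2·WA·WZ)
  ∠AWZ = 59.04°

Step 14: From WA = 2·√34, WU = 2·√43, AU = 6, by the inverse law of cosines:
  cos(∠AWU) = (WA² + WU² - AU²) / (2·WA·WU)
  ∠AWU = 27.23°

Step 15: From UA = 6, UW = 2·√43, AW = 2·√34, by the inverse law of cosines:
  cos(∠AUW) = (UA² + UW² - AW²) / (2·UA·UW)
  ∠AUW = 62.77°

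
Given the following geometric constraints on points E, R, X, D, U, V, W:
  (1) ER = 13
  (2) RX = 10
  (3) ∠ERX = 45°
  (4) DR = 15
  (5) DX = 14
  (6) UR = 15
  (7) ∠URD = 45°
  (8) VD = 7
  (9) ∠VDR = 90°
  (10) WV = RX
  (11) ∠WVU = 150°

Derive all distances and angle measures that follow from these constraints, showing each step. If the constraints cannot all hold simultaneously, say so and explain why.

The constraints are consistent.

From the given relations:
  WV = RX = 10

Step 1: From ER = 13, RX = 10, and ∠ERX = 45°, by the law of cosines:
  EX² = ER² + RX² - 2·ER·RX·cos(45°) = 169 + 100 - 183.8 = 85.15
  EX ≈ 9.23

Step 2: From RD = 15, DV = 7, and ∠RDV = 90°, by the law of cosines:
  RV² = RD² + DV² - 2·RD·DV·cos(90°) = 225 + 49 - 0 = 274
  RV ≈ 16.55

Step 3: From DR = 15, RU = 15, and ∠DRU = 45°, by the law of cosines:
  DU² = DR² + RU² - 2·DR·RU·cos(45°) = 225 + 225 - 318.2 = 131.8
  DU ≈ 11.48

Step 4: From RD = 15, RX = 10, DX = 14, by the inverse law of cosines:
  cos(∠DRX) = (RD² + RX² - DX²) / (2·RD·RX)
  ∠DRX = 64.53°

Step 5: From XD = 14, XR = 10, DR = 15, by the inverse law of cosines:
  cos(∠DXR) = (XD² + XR² - DR²) / (2·XD·XR)
  ∠DXR = 75.31°

Step 6: From DR = 15, DX = 14, RX = 10, by the inverse law of cosines:
  cos(∠RDX) = (DR² + DX² - RX²) / (2·DR·DX)
  ∠RDX = 40.16°

Step 7: From ER = 13, EX = 9.23, RX = 10, by the inverse law of cosines:
  cos(∠REX) = (ER² + EX² - RX²) / (2·ER·EX)
  ∠REX = 50.02°

Step 8: From RD = 15, RV = 16.55, DV = 7, by the inverse law of cosines:
  cos(∠DRV) = (RD² + RV² - DV²) / (2·RD·RV)
  ∠DRV = 25.02°

Step 9: From XE = 9.23, XR = 10, ER = 13, by the inverse law of cosines:
  cos(∠EXR) = (XE² + XR² - ER²) / (2·XE·XR)
  ∠EXR = 84.98°

Step 10: From DR = 15, DU = 11.48, RU = 15, by the inverse law of cosines:
  cos(∠RDU) = (DR² + DU² - RU²) / (2·DR·DU)
  ∠RDU = 67.5°

Step 11: From UD = 11.48, UR = 15, DR = 15, by the inverse law of cosines:
  cos(∠DUR) = (UD² + UR² - DR²) / (2·UD·UR)
  ∠DUR = 67.5°

Step 12: From VD = 7, VR = 16.55, DR = 15, by the inverse law of cosines:
  cos(∠DVR) = (VD² + VR² - DR²) / (2·VD·VR)
  ∠DVR = 64.98°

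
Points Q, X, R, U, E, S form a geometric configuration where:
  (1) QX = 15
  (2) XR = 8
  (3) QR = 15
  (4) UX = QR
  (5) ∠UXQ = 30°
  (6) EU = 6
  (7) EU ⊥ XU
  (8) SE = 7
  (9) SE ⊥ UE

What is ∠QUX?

From the given relations: UX = QR = 15.
Step 1: By the law of cosines on triangle UXQ: UQ² = 15² + 15² − 2·15·15·cos(30°) = 60.29, so UQ ≈ 7.76.
Step 2: By the inverse law of cosines on triangle QUX: cos(∠QUX) = (7.76² + 15² − 15²) / (2·7.76·15) = 60.29/232.94 = 0.2588, so ∠QUX = 75°.

Therefore, the measure of angle ∠QUX = 75°.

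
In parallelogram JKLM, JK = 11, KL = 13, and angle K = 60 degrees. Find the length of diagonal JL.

Law of cosines: d^2 = 11^2 + 13^2 - 2(11)(13)cos(60°) = 147, so d = 7*sqrt(3).

7*sqrt(3)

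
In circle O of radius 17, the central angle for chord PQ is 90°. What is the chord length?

Chord = 2(17) sin(45°) = 17*sqrt(2)

17*sqrt(2)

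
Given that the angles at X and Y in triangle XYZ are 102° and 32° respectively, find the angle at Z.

Let angle Z = x. Then 102 + 32 + x = 180.
x = 180 - 134 = 46 degrees.

46 degrees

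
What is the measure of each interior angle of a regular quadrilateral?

Each interior angle of a regular n-gon is (n - 2) * 180 / n.
For n = 4: (4 - 2) * 180 / 4 = 360/4 = 90 degrees.

90 degrees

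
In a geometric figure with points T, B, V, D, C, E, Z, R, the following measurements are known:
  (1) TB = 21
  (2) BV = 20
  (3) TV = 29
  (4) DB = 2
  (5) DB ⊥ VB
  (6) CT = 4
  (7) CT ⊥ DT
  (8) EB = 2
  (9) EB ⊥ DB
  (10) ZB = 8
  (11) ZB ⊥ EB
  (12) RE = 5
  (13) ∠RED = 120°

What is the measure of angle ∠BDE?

Step 1: By the law of cosines on triangle DBE: DE² = 2² + 2² − 2·2·2·cos(90°) = 8, so DE = 2·√2.
Step 2: By the inverse law of cosines on triangle BDE: cos(∠BDE) = (2² + (2·√2)² − 2²) / (2·2·2·√2) = 8/11.31 = 0.7071, so ∠BDE = 45°.

Therefore, the measure of angle ∠BDE = 45°.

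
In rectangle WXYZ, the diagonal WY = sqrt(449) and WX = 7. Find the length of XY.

Using the Pythagorean theorem: d^2 = a^2 + b^2
b^2 = d^2 - a^2
b^2 = 449 - 49
b^2 = 400
b = sqrt(400) = 20

20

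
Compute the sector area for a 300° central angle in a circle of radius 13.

Sector area = πr² × θ/360
= π × 13² × 5/6
= π × 169 × 5/6
= 845*pi/6

845*pi/6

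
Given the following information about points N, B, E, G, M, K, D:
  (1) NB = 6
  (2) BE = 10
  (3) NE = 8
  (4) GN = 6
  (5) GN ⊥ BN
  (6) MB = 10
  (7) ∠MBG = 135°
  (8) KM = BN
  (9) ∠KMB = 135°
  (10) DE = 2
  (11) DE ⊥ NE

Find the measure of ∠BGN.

Step 1: By the law of cosines on triangle GNB: GB² = 6² + 6² − 2·6·6·cos(90°) = 72, so GB = 6·√2.
Step 2: By the inverse law of cosines on triangle BGN: cos(∠BGN) = ((6·√2)² + 6² − 6²) / (2·6·√2·6) = 72/101.82 = 0.7071, so ∠BGN = 45°.

Therefore, the measure of angle ∠BGN = 45°.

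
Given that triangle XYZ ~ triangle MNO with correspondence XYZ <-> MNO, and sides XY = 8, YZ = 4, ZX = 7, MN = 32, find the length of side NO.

Similar triangles have proportional sides. Setting up the proportion:
MN / XY = NO / YZ
32 / 8 = NO / 4
NO = 4 * 32 / 8 = 16.

16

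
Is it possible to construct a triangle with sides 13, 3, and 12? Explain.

Check all three triangle inequalities:
13 + 3 = 16 > 12 ✓
13 + 12 = 25 > 3 ✓
3 + 12 = 15 > 13 ✓
All conditions hold, so these sides form a valid triangle.

Yes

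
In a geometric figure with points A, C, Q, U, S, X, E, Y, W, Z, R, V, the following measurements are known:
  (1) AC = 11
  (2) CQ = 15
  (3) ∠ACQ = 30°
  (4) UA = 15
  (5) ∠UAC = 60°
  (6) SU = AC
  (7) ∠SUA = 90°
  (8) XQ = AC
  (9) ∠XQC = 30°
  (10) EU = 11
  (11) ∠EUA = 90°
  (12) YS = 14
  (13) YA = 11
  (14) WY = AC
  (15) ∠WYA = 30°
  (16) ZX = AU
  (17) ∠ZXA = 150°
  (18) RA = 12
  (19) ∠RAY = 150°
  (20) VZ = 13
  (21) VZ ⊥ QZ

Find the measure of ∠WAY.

From the given relations: WY = AC = 11.
Step 1: By the law of cosines on triangle AYW: AW² = 11² + 11² − 2·11·11·cos(30°) = 32.42, so AW ≈ 5.69.
Step 2: By the inverse law of cosines on triangle WAY: cos(∠WAY) = (5.69² + 11² − 11²) / (2·5.69·11) = 32.42/125.27 = 0.2588, so ∠WAY = 75°.

Therefore, the measure of angle ∠WAY = 75°.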